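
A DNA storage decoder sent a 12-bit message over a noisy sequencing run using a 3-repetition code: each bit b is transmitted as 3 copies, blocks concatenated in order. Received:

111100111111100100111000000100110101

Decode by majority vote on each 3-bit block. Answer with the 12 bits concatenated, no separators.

Block 1 (111): 3 ones → 1
Block 2 (100): 1 one → 0
Block 3 (111): 3 ones → 1
Block 4 (111): 3 ones → 1
Block 5 (100): 1 one → 0
Block 6 (100): 1 one → 0
Block 7 (111): 3 ones → 1
Block 8 (000): 0 ones → 0
Block 9 (000): 0 ones → 0
Block 10 (100): 1 one → 0
Block 11 (110): 2 ones → 1
Block 12 (101): 2 ones → 1

101100100011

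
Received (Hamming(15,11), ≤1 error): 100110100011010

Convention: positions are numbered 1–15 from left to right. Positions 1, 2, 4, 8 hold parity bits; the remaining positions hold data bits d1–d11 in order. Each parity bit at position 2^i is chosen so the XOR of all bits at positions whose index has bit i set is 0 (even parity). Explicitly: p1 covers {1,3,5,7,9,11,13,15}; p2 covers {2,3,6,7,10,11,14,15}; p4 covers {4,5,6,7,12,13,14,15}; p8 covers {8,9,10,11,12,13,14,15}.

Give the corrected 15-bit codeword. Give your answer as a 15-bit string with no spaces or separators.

s1 (pos 1,3,5,7,9,11,13,15): 1⊕0⊕1⊕1⊕0⊕1⊕0⊕0 = 0
s2 (pos 2,3,6,7,10,11,14,15): 0⊕0⊕0⊕1⊕0⊕1⊕1⊕0 = 1
s4 (pos 4,5,6,7,12,13,14,15): 1⊕1⊕0⊕1⊕1⊕0⊕1⊕0 = 1
s8 (pos 8,9,10,11,12,13,14,15): 0⊕0⊕0⊕1⊕1⊕0⊕1⊕0 = 1
Syndrome s8…s1 = 1110 → error at position 14.
Flip position 14: 100110100011010 → 100110100011000

100110100011000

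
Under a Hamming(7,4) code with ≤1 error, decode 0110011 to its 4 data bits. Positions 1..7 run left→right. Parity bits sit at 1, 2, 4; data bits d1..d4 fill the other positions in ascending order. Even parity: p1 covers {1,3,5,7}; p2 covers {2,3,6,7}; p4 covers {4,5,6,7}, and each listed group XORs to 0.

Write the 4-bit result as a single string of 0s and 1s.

1011

s1 (pos 1,3,5,7): 0⊕1⊕0⊕1 = 0
s2 (pos 2,3,6,7): 1⊕1⊕1⊕1 = 0
s4 (pos 4,5,6,7): 0⊕0⊕1⊕1 = 0
Syndrome s4…s1 = 000 → no error.
Read data bits from positions 3,5,6,7: 1011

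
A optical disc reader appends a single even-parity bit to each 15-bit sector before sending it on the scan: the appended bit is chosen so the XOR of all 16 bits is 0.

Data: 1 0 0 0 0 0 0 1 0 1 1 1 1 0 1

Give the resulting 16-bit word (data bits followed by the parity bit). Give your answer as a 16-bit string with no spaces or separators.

1000000101111011

XOR of the 15 data bits: 1⊕0⊕0⊕0⊕0⊕0⊕0⊕1⊕0⊕1⊕1⊕1⊕1⊕0⊕1 = 1
Parity bit = 1 (so all 16 bits XOR to 0).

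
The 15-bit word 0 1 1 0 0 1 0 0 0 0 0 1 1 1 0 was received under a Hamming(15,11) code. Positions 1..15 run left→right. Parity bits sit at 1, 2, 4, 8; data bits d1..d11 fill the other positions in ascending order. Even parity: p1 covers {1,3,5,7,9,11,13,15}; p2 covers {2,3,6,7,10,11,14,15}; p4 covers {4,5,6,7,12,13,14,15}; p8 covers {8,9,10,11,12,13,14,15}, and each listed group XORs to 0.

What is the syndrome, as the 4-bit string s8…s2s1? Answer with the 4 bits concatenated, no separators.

s1 (pos 1,3,5,7,9,11,13,15): 0⊕1⊕0⊕0⊕0⊕0⊕1⊕0 = 0
s2 (pos 2,3,6,7,10,11,14,15): 1⊕1⊕1⊕0⊕0⊕0⊕1⊕0 = 0
s4 (pos 4,5,6,7,12,13,14,15): 0⊕0⊕1⊕0⊕1⊕1⊕1⊕0 = 0
s8 (pos 8,9,10,11,12,13,14,15): 0⊕0⊕0⊕0⊕1⊕1⊕1⊕0 = 1
Syndrome s8…s1 = 1000 → error at position 8.

1000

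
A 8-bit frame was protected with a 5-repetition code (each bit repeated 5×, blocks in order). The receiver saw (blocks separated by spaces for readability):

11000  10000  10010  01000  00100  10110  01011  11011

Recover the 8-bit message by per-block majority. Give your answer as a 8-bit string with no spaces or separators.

Block 1 (11000): 2 ones → 0
Block 2 (10000): 1 one → 0
Block 3 (10010): 2 ones → 0
Block 4 (01000): 1 one → 0
Block 5 (00100): 1 one → 0
Block 6 (10110): 3 ones → 1
Block 7 (01011): 3 ones → 1
Block 8 (11011): 4 ones → 1

00000111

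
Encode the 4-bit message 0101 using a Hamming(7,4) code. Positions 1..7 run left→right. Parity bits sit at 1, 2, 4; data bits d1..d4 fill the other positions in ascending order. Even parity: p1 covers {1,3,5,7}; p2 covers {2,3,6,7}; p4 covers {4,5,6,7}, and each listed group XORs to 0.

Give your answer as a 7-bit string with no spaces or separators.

Place data at non-parity positions: p1 p2 0 p4 1 0 1
p1 (pos 1,3,5,7): XOR of data positions = 0⊕1⊕1 = 0
p2 (pos 2,3,6,7): XOR of data positions = 0⊕0⊕1 = 1
p4 (pos 4,5,6,7): XOR of data positions = 1⊕0⊕1 = 0
Codeword: 0100101

0100101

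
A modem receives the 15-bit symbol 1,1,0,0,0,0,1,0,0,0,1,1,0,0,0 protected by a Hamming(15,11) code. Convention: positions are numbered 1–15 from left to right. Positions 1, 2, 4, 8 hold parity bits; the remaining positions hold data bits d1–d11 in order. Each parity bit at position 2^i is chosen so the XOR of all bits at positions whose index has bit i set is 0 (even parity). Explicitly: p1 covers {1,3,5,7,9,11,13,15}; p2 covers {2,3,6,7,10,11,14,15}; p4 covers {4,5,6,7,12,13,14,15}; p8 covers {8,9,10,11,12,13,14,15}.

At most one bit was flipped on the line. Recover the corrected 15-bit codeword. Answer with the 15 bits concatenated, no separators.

111000100011000

s1 (pos 1,3,5,7,9,11,13,15): 1⊕0⊕0⊕1⊕0⊕1⊕0⊕0 = 1
s2 (pos 2,3,6,7,10,11,14,15): 1⊕0⊕0⊕1⊕0⊕1⊕0⊕0 = 1
s4 (pos 4,5,6,7,12,13,14,15): 0⊕0⊕0⊕1⊕1⊕0⊕0⊕0 = 0
s8 (pos 8,9,10,11,12,13,14,15): 0⊕0⊕0⊕1⊕1⊕0⊕0⊕0 = 0
Syndrome s8…s1 = 0011 → error at position 3.
Flip position 3: 110000100011000 → 111000100011000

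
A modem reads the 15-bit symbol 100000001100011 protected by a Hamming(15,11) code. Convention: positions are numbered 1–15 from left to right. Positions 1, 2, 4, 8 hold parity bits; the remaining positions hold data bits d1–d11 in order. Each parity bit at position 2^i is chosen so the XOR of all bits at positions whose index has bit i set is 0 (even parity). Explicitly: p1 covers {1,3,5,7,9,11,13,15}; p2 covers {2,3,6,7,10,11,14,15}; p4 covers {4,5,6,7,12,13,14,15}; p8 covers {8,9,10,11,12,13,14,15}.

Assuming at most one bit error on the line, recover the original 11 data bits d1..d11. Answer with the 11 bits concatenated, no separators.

s1 (pos 1,3,5,7,9,11,13,15): 1⊕0⊕0⊕0⊕1⊕0⊕0⊕1 = 1
s2 (pos 2,3,6,7,10,11,14,15): 0⊕0⊕0⊕0⊕1⊕0⊕1⊕1 = 1
s4 (pos 4,5,6,7,12,13,14,15): 0⊕0⊕0⊕0⊕0⊕0⊕1⊕1 = 0
s8 (pos 8,9,10,11,12,13,14,15): 0⊕1⊕1⊕0⊕0⊕0⊕1⊕1 = 0
Syndrome s8…s1 = 0011 → error at position 3.
Flip position 3: 100000001100011 → 101000001100011
Read data bits from positions 3,5,6,7,9,10,11,12,13,14,15: 10001100011

10001100011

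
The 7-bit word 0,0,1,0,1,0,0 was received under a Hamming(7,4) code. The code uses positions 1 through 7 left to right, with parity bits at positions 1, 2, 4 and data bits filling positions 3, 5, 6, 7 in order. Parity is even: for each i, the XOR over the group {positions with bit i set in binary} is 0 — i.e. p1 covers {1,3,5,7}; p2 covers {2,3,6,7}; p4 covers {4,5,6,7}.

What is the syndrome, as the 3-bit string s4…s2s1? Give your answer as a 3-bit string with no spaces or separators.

s1 (pos 1,3,5,7): 0⊕1⊕1⊕0 = 0
s2 (pos 2,3,6,7): 0⊕1⊕0⊕0 = 1
s4 (pos 4,5,6,7): 0⊕1⊕0⊕0 = 1
Syndrome s4…s1 = 110 → error at position 6.

110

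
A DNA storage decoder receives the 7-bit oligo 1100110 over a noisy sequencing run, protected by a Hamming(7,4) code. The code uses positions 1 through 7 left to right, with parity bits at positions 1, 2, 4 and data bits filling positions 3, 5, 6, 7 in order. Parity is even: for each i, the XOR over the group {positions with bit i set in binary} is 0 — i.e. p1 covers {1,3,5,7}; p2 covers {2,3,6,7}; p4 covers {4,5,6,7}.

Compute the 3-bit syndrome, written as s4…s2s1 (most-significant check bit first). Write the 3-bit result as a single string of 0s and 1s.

s1 (pos 1,3,5,7): 1⊕0⊕1⊕0 = 0
s2 (pos 2,3,6,7): 1⊕0⊕1⊕0 = 0
s4 (pos 4,5,6,7): 0⊕1⊕1⊕0 = 0
Syndrome s4…s1 = 000 → no error.

000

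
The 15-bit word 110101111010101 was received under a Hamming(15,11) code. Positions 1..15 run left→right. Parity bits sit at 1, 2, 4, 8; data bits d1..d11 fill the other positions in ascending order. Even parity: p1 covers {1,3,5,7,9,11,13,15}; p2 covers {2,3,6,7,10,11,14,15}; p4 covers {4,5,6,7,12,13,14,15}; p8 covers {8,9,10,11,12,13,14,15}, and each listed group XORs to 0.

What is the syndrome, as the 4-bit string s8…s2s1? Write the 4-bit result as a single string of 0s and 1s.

s1 (pos 1,3,5,7,9,11,13,15): 1⊕0⊕0⊕1⊕1⊕1⊕1⊕1 = 0
s2 (pos 2,3,6,7,10,11,14,15): 1⊕0⊕1⊕1⊕0⊕1⊕0⊕1 = 1
s4 (pos 4,5,6,7,12,13,14,15): 1⊕0⊕1⊕1⊕0⊕1⊕0⊕1 = 1
s8 (pos 8,9,10,11,12,13,14,15): 1⊕1⊕0⊕1⊕0⊕1⊕0⊕1 = 1
Syndrome s8…s1 = 1110 → error at position 14.

1110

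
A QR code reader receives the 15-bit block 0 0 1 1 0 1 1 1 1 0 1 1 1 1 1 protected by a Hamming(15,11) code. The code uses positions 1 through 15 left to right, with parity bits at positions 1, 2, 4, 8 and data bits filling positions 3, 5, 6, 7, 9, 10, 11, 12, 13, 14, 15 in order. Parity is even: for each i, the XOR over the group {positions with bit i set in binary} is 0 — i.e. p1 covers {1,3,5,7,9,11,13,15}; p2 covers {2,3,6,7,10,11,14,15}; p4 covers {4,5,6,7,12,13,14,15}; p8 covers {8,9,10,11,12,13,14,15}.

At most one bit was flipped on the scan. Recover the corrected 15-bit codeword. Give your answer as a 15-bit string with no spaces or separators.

s1 (pos 1,3,5,7,9,11,13,15): 0⊕1⊕0⊕1⊕1⊕1⊕1⊕1 = 0
s2 (pos 2,3,6,7,10,11,14,15): 0⊕1⊕1⊕1⊕0⊕1⊕1⊕1 = 0
s4 (pos 4,5,6,7,12,13,14,15): 1⊕0⊕1⊕1⊕1⊕1⊕1⊕1 = 1
s8 (pos 8,9,10,11,12,13,14,15): 1⊕1⊕0⊕1⊕1⊕1⊕1⊕1 = 1
Syndrome s8…s1 = 1100 → error at position 12.
Flip position 12: 001101111011111 → 001101111010111

001101111010111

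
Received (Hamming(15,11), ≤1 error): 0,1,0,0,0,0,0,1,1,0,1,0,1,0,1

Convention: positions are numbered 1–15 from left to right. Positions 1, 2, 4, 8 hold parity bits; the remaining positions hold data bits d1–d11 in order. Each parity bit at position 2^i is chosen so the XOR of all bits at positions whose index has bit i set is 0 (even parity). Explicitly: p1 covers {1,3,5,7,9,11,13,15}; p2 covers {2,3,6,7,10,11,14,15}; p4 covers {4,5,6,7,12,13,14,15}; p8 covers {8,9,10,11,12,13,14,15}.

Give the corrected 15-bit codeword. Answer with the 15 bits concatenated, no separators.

010000011110101

s1 (pos 1,3,5,7,9,11,13,15): 0⊕0⊕0⊕0⊕1⊕1⊕1⊕1 = 0
s2 (pos 2,3,6,7,10,11,14,15): 1⊕0⊕0⊕0⊕0⊕1⊕0⊕1 = 1
s4 (pos 4,5,6,7,12,13,14,15): 0⊕0⊕0⊕0⊕0⊕1⊕0⊕1 = 0
s8 (pos 8,9,10,11,12,13,14,15): 1⊕1⊕0⊕1⊕0⊕1⊕0⊕1 = 1
Syndrome s8…s1 = 1010 → error at position 10.
Flip position 10: 010000011010101 → 010000011110101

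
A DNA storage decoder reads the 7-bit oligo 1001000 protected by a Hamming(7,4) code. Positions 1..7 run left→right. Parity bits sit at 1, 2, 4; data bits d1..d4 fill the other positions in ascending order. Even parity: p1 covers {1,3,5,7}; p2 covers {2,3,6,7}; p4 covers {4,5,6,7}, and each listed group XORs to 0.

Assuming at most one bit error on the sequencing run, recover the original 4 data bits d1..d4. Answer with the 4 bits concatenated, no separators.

s1 (pos 1,3,5,7): 1⊕0⊕0⊕0 = 1
s2 (pos 2,3,6,7): 0⊕0⊕0⊕0 = 0
s4 (pos 4,5,6,7): 1⊕0⊕0⊕0 = 1
Syndrome s4…s1 = 101 → error at position 5.
Flip position 5: 1001000 → 1001100
Read data bits from positions 3,5,6,7: 0100

0100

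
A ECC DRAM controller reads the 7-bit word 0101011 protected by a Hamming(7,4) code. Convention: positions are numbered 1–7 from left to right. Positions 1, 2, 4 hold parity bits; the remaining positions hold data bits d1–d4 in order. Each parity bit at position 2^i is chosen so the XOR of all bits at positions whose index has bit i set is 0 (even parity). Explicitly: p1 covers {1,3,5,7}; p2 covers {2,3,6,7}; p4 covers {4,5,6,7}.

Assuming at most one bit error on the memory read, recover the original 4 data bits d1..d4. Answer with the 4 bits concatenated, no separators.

s1 (pos 1,3,5,7): 0⊕0⊕0⊕1 = 1
s2 (pos 2,3,6,7): 1⊕0⊕1⊕1 = 1
s4 (pos 4,5,6,7): 1⊕0⊕1⊕1 = 1
Syndrome s4…s1 = 111 → error at position 7.
Flip position 7: 0101011 → 0101010
Read data bits from positions 3,5,6,7: 0010

0010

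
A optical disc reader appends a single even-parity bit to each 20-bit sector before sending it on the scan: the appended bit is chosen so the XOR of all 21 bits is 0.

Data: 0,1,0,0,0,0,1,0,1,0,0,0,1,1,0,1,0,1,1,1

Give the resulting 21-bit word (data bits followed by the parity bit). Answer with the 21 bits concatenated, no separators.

XOR of the 20 data bits: 0⊕1⊕0⊕0⊕0⊕0⊕1⊕0⊕1⊕0⊕0⊕0⊕1⊕1⊕0⊕1⊕0⊕1⊕1⊕1 = 1
Parity bit = 1 (so all 21 bits XOR to 0).

010000101000110101111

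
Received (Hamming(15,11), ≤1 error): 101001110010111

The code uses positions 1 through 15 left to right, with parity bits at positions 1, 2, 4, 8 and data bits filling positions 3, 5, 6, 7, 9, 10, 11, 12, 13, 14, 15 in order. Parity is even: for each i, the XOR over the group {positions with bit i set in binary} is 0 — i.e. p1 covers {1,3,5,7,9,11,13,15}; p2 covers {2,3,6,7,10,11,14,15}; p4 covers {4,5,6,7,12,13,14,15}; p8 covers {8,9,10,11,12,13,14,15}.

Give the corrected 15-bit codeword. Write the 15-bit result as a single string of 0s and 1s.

101001110011111

s1 (pos 1,3,5,7,9,11,13,15): 1⊕1⊕0⊕1⊕0⊕1⊕1⊕1 = 0
s2 (pos 2,3,6,7,10,11,14,15): 0⊕1⊕1⊕1⊕0⊕1⊕1⊕1 = 0
s4 (pos 4,5,6,7,12,13,14,15): 0⊕0⊕1⊕1⊕0⊕1⊕1⊕1 = 1
s8 (pos 8,9,10,11,12,13,14,15): 1⊕0⊕0⊕1⊕0⊕1⊕1⊕1 = 1
Syndrome s8…s1 = 1100 → error at position 12.
Flip position 12: 101001110010111 → 101001110011111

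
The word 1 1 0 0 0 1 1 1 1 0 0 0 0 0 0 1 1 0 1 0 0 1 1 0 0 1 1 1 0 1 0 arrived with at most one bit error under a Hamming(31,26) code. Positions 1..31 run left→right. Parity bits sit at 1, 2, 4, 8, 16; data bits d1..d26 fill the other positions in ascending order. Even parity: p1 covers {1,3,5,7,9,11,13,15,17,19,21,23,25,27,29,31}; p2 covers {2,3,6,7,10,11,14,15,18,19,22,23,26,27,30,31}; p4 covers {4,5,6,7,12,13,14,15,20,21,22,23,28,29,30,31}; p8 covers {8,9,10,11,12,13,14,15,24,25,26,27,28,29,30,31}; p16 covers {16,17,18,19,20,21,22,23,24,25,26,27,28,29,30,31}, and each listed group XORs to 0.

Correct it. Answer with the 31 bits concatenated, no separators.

s1 (pos 1,3,5,7,9,11,13,15,17,19,21,23,25,27,29,31): 1⊕0⊕0⊕1⊕1⊕0⊕0⊕0⊕1⊕1⊕0⊕1⊕0⊕1⊕0⊕0 = 1
s2 (pos 2,3,6,7,10,11,14,15,18,19,22,23,26,27,30,31): 1⊕0⊕1⊕1⊕0⊕0⊕0⊕0⊕0⊕1⊕1⊕1⊕1⊕1⊕1⊕0 = 1
s4 (pos 4,5,6,7,12,13,14,15,20,21,22,23,28,29,30,31): 0⊕0⊕1⊕1⊕0⊕0⊕0⊕0⊕0⊕0⊕1⊕1⊕1⊕0⊕1⊕0 = 0
s8 (pos 8,9,10,11,12,13,14,15,24,25,26,27,28,29,30,31): 1⊕1⊕0⊕0⊕0⊕0⊕0⊕0⊕0⊕0⊕1⊕1⊕1⊕0⊕1⊕0 = 0
s16 (pos 16,17,18,19,20,21,22,23,24,25,26,27,28,29,30,31): 1⊕1⊕0⊕1⊕0⊕0⊕1⊕1⊕0⊕0⊕1⊕1⊕1⊕0⊕1⊕0 = 1
Syndrome s16…s1 = 10011 → error at position 19.
Flip position 19: 1100011110000001101001100111010 → 1100011110000001100001100111010

1100011110000001100001100111010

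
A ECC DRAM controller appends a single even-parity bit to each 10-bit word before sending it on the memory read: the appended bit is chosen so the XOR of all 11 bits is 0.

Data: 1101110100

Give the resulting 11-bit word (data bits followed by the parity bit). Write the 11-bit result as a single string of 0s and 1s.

XOR of the 10 data bits: 1⊕1⊕0⊕1⊕1⊕1⊕0⊕1⊕0⊕0 = 0
Parity bit = 0 (so all 11 bits XOR to 0).

11011101000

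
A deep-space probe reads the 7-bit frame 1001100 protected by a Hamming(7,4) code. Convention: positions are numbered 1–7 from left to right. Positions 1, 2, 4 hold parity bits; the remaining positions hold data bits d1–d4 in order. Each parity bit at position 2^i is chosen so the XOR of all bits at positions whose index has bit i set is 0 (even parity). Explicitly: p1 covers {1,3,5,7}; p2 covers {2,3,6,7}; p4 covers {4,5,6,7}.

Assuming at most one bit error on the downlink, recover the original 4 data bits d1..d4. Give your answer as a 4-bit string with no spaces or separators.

0100

s1 (pos 1,3,5,7): 1⊕0⊕1⊕0 = 0
s2 (pos 2,3,6,7): 0⊕0⊕0⊕0 = 0
s4 (pos 4,5,6,7): 1⊕1⊕0⊕0 = 0
Syndrome s4…s1 = 000 → no error.
Read data bits from positions 3,5,6,7: 0100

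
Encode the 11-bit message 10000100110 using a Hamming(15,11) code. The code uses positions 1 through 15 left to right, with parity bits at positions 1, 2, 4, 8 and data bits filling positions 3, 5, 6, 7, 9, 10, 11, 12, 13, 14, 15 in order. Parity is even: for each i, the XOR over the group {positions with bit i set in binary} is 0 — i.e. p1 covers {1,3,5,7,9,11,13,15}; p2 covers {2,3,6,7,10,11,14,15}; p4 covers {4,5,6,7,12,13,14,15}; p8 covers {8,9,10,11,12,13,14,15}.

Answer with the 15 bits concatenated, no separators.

Place data at non-parity positions: p1 p2 1 p4 0 0 0 p8 0 1 0 0 1 1 0
p1 (pos 1,3,5,7,9,11,13,15): XOR of data positions = 1⊕0⊕0⊕0⊕0⊕1⊕0 = 0
p2 (pos 2,3,6,7,10,11,14,15): XOR of data positions = 1⊕0⊕0⊕1⊕0⊕1⊕0 = 1
p4 (pos 4,5,6,7,12,13,14,15): XOR of data positions = 0⊕0⊕0⊕0⊕1⊕1⊕0 = 0
p8 (pos 8,9,10,11,12,13,14,15): XOR of data positions = 0⊕1⊕0⊕0⊕1⊕1⊕0 = 1
Codeword: 011000010100110

011000010100110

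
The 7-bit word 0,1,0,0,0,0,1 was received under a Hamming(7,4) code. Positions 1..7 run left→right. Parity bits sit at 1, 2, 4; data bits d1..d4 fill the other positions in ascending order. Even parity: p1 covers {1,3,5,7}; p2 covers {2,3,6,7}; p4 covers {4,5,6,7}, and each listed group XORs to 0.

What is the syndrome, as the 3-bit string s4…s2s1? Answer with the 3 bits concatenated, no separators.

s1 (pos 1,3,5,7): 0⊕0⊕0⊕1 = 1
s2 (pos 2,3,6,7): 1⊕0⊕0⊕1 = 0
s4 (pos 4,5,6,7): 0⊕0⊕0⊕1 = 1
Syndrome s4…s1 = 101 → error at position 5.

101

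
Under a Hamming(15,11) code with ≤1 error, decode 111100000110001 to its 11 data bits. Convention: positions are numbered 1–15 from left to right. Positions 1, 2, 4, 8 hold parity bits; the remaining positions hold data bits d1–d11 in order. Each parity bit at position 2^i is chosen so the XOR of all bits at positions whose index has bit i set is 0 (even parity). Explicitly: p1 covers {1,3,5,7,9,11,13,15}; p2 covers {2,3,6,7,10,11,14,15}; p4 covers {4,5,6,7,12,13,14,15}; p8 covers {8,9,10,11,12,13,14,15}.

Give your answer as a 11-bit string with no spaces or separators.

10000010001

s1 (pos 1,3,5,7,9,11,13,15): 1⊕1⊕0⊕0⊕0⊕1⊕0⊕1 = 0
s2 (pos 2,3,6,7,10,11,14,15): 1⊕1⊕0⊕0⊕1⊕1⊕0⊕1 = 1
s4 (pos 4,5,6,7,12,13,14,15): 1⊕0⊕0⊕0⊕0⊕0⊕0⊕1 = 0
s8 (pos 8,9,10,11,12,13,14,15): 0⊕0⊕1⊕1⊕0⊕0⊕0⊕1 = 1
Syndrome s8…s1 = 1010 → error at position 10.
Flip position 10: 111100000110001 → 111100000010001
Read data bits from positions 3,5,6,7,9,10,11,12,13,14,15: 10000010001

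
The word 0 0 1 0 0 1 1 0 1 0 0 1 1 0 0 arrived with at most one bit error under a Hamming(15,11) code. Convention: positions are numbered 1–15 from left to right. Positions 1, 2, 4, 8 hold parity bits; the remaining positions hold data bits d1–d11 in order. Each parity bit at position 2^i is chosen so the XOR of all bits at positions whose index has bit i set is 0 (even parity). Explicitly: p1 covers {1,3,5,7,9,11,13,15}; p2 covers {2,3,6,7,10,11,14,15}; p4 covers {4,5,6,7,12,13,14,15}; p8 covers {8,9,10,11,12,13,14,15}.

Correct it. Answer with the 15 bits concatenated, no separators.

s1 (pos 1,3,5,7,9,11,13,15): 0⊕1⊕0⊕1⊕1⊕0⊕1⊕0 = 0
s2 (pos 2,3,6,7,10,11,14,15): 0⊕1⊕1⊕1⊕0⊕0⊕0⊕0 = 1
s4 (pos 4,5,6,7,12,13,14,15): 0⊕0⊕1⊕1⊕1⊕1⊕0⊕0 = 0
s8 (pos 8,9,10,11,12,13,14,15): 0⊕1⊕0⊕0⊕1⊕1⊕0⊕0 = 1
Syndrome s8…s1 = 1010 → error at position 10.
Flip position 10: 001001101001100 → 001001101101100

001001101101100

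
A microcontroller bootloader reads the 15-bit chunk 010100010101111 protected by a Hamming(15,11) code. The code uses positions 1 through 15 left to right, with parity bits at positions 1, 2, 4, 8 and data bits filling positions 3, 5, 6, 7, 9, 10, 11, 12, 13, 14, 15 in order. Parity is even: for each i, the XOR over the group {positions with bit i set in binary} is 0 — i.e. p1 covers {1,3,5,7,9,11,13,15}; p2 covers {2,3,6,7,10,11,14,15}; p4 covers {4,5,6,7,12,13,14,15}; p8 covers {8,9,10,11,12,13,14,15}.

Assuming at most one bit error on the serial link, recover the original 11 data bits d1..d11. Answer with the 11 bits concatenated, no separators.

00000101111

s1 (pos 1,3,5,7,9,11,13,15): 0⊕0⊕0⊕0⊕0⊕0⊕1⊕1 = 0
s2 (pos 2,3,6,7,10,11,14,15): 1⊕0⊕0⊕0⊕1⊕0⊕1⊕1 = 0
s4 (pos 4,5,6,7,12,13,14,15): 1⊕0⊕0⊕0⊕1⊕1⊕1⊕1 = 1
s8 (pos 8,9,10,11,12,13,14,15): 1⊕0⊕1⊕0⊕1⊕1⊕1⊕1 = 0
Syndrome s8…s1 = 0100 → error at position 4.
Flip position 4: 010100010101111 → 010000010101111
Read data bits from positions 3,5,6,7,9,10,11,12,13,14,15: 00000101111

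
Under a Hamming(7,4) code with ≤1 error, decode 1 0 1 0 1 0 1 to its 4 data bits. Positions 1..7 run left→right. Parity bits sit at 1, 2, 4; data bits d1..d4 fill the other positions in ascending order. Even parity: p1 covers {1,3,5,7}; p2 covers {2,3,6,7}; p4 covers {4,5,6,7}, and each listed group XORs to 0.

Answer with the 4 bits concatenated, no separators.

s1 (pos 1,3,5,7): 1⊕1⊕1⊕1 = 0
s2 (pos 2,3,6,7): 0⊕1⊕0⊕1 = 0
s4 (pos 4,5,6,7): 0⊕1⊕0⊕1 = 0
Syndrome s4…s1 = 000 → no error.
Read data bits from positions 3,5,6,7: 1101

1101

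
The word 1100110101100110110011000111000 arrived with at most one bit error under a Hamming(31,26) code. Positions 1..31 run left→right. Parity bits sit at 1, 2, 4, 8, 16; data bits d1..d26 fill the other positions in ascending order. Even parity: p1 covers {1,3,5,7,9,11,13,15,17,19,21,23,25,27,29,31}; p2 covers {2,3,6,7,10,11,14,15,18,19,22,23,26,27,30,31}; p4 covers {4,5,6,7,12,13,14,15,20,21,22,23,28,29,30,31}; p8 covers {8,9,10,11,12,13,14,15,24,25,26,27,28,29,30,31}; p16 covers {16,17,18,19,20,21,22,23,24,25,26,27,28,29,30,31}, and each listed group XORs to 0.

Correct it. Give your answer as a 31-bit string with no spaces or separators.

1100110101100110110001000111000

s1 (pos 1,3,5,7,9,11,13,15,17,19,21,23,25,27,29,31): 1⊕0⊕1⊕0⊕0⊕1⊕0⊕1⊕1⊕0⊕1⊕0⊕0⊕1⊕0⊕0 = 1
s2 (pos 2,3,6,7,10,11,14,15,18,19,22,23,26,27,30,31): 1⊕0⊕1⊕0⊕1⊕1⊕1⊕1⊕1⊕0⊕1⊕0⊕1⊕1⊕0⊕0 = 0
s4 (pos 4,5,6,7,12,13,14,15,20,21,22,23,28,29,30,31): 0⊕1⊕1⊕0⊕0⊕0⊕1⊕1⊕0⊕1⊕1⊕0⊕1⊕0⊕0⊕0 = 1
s8 (pos 8,9,10,11,12,13,14,15,24,25,26,27,28,29,30,31): 1⊕0⊕1⊕1⊕0⊕0⊕1⊕1⊕0⊕0⊕1⊕1⊕1⊕0⊕0⊕0 = 0
s16 (pos 16,17,18,19,20,21,22,23,24,25,26,27,28,29,30,31): 0⊕1⊕1⊕0⊕0⊕1⊕1⊕0⊕0⊕0⊕1⊕1⊕1⊕0⊕0⊕0 = 1
Syndrome s16…s1 = 10101 → error at position 21.
Flip position 21: 1100110101100110110011000111000 → 1100110101100110110001000111000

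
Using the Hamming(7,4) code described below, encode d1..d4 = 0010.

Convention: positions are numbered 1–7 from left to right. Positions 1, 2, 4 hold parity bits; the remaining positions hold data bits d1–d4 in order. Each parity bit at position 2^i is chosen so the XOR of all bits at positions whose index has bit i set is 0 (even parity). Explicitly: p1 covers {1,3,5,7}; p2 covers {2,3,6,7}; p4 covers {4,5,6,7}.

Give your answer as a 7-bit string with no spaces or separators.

Place data at non-parity positions: p1 p2 0 p4 0 1 0
p1 (pos 1,3,5,7): XOR of data positions = 0⊕0⊕0 = 0
p2 (pos 2,3,6,7): XOR of data positions = 0⊕1⊕0 = 1
p4 (pos 4,5,6,7): XOR of data positions = 0⊕1⊕0 = 1
Codeword: 0101010

0101010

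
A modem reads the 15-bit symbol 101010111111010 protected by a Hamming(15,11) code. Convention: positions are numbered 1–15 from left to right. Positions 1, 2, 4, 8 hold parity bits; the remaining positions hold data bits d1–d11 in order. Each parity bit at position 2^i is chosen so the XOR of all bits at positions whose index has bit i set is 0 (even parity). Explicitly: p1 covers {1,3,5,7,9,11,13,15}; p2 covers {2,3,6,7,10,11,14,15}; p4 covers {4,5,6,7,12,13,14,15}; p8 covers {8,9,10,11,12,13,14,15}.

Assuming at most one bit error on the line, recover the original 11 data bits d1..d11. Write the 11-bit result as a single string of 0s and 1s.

s1 (pos 1,3,5,7,9,11,13,15): 1⊕1⊕1⊕1⊕1⊕1⊕0⊕0 = 0
s2 (pos 2,3,6,7,10,11,14,15): 0⊕1⊕0⊕1⊕1⊕1⊕1⊕0 = 1
s4 (pos 4,5,6,7,12,13,14,15): 0⊕1⊕0⊕1⊕1⊕0⊕1⊕0 = 0
s8 (pos 8,9,10,11,12,13,14,15): 1⊕1⊕1⊕1⊕1⊕0⊕1⊕0 = 0
Syndrome s8…s1 = 0010 → error at position 2.
Flip position 2: 101010111111010 → 111010111111010
Read data bits from positions 3,5,6,7,9,10,11,12,13,14,15: 11011111010

11011111010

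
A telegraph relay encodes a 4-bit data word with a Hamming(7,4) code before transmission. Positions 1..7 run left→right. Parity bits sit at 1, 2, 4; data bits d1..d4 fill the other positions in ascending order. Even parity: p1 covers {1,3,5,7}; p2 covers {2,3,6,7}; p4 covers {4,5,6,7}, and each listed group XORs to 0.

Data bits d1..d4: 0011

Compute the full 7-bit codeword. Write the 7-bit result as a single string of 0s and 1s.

Place data at non-parity positions: p1 p2 0 p4 0 1 1
p1 (pos 1,3,5,7): XOR of data positions = 0⊕0⊕1 = 1
p2 (pos 2,3,6,7): XOR of data positions = 0⊕1⊕1 = 0
p4 (pos 4,5,6,7): XOR of data positions = 0⊕1⊕1 = 0
Codeword: 1000011

1000011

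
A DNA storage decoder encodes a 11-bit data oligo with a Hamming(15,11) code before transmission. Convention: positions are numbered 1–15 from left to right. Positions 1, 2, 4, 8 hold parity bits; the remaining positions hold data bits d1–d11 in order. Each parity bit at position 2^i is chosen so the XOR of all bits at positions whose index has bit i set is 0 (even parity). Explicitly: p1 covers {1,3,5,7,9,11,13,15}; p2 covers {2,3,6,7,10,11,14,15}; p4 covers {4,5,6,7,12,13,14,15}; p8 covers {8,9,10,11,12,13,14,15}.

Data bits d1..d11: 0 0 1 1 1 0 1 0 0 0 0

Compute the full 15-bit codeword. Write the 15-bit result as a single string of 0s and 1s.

110001101010000

Place data at non-parity positions: p1 p2 0 p4 0 1 1 p8 1 0 1 0 0 0 0
p1 (pos 1,3,5,7,9,11,13,15): XOR of data positions = 0⊕0⊕1⊕1⊕1⊕0⊕0 = 1
p2 (pos 2,3,6,7,10,11,14,15): XOR of data positions = 0⊕1⊕1⊕0⊕1⊕0⊕0 = 1
p4 (pos 4,5,6,7,12,13,14,15): XOR of data positions = 0⊕1⊕1⊕0⊕0⊕0⊕0 = 0
p8 (pos 8,9,10,11,12,13,14,15): XOR of data positions = 1⊕0⊕1⊕0⊕0⊕0⊕0 = 0
Codeword: 110001101010000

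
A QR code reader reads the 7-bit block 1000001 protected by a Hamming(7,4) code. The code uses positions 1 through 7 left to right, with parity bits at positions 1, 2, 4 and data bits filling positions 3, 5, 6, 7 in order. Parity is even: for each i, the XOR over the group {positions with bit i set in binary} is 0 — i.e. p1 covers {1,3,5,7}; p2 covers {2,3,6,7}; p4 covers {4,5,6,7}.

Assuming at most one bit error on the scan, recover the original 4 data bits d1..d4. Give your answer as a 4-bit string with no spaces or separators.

s1 (pos 1,3,5,7): 1⊕0⊕0⊕1 = 0
s2 (pos 2,3,6,7): 0⊕0⊕0⊕1 = 1
s4 (pos 4,5,6,7): 0⊕0⊕0⊕1 = 1
Syndrome s4…s1 = 110 → error at position 6.
Flip position 6: 1000001 → 1000011
Read data bits from positions 3,5,6,7: 0011

0011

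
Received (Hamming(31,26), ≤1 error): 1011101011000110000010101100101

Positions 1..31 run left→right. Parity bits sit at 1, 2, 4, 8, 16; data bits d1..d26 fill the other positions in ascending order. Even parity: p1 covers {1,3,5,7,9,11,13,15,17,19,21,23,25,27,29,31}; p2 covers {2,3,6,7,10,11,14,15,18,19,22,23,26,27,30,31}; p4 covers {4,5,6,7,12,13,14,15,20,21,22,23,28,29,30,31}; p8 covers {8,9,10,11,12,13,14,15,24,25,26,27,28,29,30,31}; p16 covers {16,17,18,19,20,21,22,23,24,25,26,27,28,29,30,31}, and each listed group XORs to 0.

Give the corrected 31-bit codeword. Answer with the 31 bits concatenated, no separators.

1011001011000110000010101100101

s1 (pos 1,3,5,7,9,11,13,15,17,19,21,23,25,27,29,31): 1⊕1⊕1⊕1⊕1⊕0⊕0⊕1⊕0⊕0⊕1⊕1⊕1⊕0⊕1⊕1 = 1
s2 (pos 2,3,6,7,10,11,14,15,18,19,22,23,26,27,30,31): 0⊕1⊕0⊕1⊕1⊕0⊕1⊕1⊕0⊕0⊕0⊕1⊕1⊕0⊕0⊕1 = 0
s4 (pos 4,5,6,7,12,13,14,15,20,21,22,23,28,29,30,31): 1⊕1⊕0⊕1⊕0⊕0⊕1⊕1⊕0⊕1⊕0⊕1⊕0⊕1⊕0⊕1 = 1
s8 (pos 8,9,10,11,12,13,14,15,24,25,26,27,28,29,30,31): 0⊕1⊕1⊕0⊕0⊕0⊕1⊕1⊕0⊕1⊕1⊕0⊕0⊕1⊕0⊕1 = 0
s16 (pos 16,17,18,19,20,21,22,23,24,25,26,27,28,29,30,31): 0⊕0⊕0⊕0⊕0⊕1⊕0⊕1⊕0⊕1⊕1⊕0⊕0⊕1⊕0⊕1 = 0
Syndrome s16…s1 = 00101 → error at position 5.
Flip position 5: 1011101011000110000010101100101 → 1011001011000110000010101100101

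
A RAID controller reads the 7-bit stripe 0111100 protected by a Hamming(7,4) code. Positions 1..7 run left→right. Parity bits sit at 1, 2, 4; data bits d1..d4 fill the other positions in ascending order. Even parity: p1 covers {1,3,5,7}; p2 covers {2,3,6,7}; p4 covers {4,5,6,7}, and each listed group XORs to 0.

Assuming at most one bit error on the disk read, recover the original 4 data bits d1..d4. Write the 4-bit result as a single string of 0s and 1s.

s1 (pos 1,3,5,7): 0⊕1⊕1⊕0 = 0
s2 (pos 2,3,6,7): 1⊕1⊕0⊕0 = 0
s4 (pos 4,5,6,7): 1⊕1⊕0⊕0 = 0
Syndrome s4…s1 = 000 → no error.
Read data bits from positions 3,5,6,7: 1100

1100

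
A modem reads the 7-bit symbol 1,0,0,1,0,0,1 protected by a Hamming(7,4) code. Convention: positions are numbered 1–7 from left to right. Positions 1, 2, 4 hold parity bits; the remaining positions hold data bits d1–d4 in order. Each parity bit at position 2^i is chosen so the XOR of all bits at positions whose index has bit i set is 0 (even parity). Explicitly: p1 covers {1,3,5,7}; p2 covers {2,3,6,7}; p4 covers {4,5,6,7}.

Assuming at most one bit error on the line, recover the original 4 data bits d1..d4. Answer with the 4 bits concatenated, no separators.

s1 (pos 1,3,5,7): 1⊕0⊕0⊕1 = 0
s2 (pos 2,3,6,7): 0⊕0⊕0⊕1 = 1
s4 (pos 4,5,6,7): 1⊕0⊕0⊕1 = 0
Syndrome s4…s1 = 010 → error at position 2.
Flip position 2: 1001001 → 1101001
Read data bits from positions 3,5,6,7: 0001

0001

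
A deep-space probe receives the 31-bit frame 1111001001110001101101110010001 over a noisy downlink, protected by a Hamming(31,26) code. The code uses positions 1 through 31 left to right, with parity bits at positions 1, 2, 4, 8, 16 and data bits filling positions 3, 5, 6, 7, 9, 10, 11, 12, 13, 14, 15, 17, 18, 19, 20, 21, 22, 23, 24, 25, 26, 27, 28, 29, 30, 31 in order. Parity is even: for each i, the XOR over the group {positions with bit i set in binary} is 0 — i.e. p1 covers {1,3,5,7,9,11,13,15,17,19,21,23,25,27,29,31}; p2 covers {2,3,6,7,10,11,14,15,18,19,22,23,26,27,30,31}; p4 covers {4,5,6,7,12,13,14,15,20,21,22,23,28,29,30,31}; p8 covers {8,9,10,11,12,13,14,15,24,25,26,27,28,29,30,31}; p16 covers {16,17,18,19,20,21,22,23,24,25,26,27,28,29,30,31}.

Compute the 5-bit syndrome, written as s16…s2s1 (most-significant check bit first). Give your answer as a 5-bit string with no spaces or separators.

10101

s1 (pos 1,3,5,7,9,11,13,15,17,19,21,23,25,27,29,31): 1⊕1⊕0⊕1⊕0⊕1⊕0⊕0⊕1⊕1⊕0⊕1⊕0⊕1⊕0⊕1 = 1
s2 (pos 2,3,6,7,10,11,14,15,18,19,22,23,26,27,30,31): 1⊕1⊕0⊕1⊕1⊕1⊕0⊕0⊕0⊕1⊕1⊕1⊕0⊕1⊕0⊕1 = 0
s4 (pos 4,5,6,7,12,13,14,15,20,21,22,23,28,29,30,31): 1⊕0⊕0⊕1⊕1⊕0⊕0⊕0⊕1⊕0⊕1⊕1⊕0⊕0⊕0⊕1 = 1
s8 (pos 8,9,10,11,12,13,14,15,24,25,26,27,28,29,30,31): 0⊕0⊕1⊕1⊕1⊕0⊕0⊕0⊕1⊕0⊕0⊕1⊕0⊕0⊕0⊕1 = 0
s16 (pos 16,17,18,19,20,21,22,23,24,25,26,27,28,29,30,31): 1⊕1⊕0⊕1⊕1⊕0⊕1⊕1⊕1⊕0⊕0⊕1⊕0⊕0⊕0⊕1 = 1
Syndrome s16…s1 = 10101 → error at position 21.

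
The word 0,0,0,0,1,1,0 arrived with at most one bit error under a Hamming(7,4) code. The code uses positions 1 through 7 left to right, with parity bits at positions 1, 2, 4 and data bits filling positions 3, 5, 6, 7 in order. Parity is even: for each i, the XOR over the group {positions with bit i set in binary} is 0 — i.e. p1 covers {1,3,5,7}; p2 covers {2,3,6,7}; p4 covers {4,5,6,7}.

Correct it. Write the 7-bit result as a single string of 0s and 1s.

s1 (pos 1,3,5,7): 0⊕0⊕1⊕0 = 1
s2 (pos 2,3,6,7): 0⊕0⊕1⊕0 = 1
s4 (pos 4,5,6,7): 0⊕1⊕1⊕0 = 0
Syndrome s4…s1 = 011 → error at position 3.
Flip position 3: 0000110 → 0010110

0010110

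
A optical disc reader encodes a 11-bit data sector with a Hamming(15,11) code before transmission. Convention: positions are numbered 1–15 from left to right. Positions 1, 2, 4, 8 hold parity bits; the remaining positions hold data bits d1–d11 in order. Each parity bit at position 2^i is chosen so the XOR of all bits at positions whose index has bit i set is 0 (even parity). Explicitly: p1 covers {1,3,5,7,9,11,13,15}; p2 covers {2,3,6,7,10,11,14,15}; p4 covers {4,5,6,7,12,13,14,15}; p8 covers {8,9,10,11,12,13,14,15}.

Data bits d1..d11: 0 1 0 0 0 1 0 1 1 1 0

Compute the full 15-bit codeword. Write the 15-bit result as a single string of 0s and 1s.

Place data at non-parity positions: p1 p2 0 p4 1 0 0 p8 0 1 0 1 1 1 0
p1 (pos 1,3,5,7,9,11,13,15): XOR of data positions = 0⊕1⊕0⊕0⊕0⊕1⊕0 = 0
p2 (pos 2,3,6,7,10,11,14,15): XOR of data positions = 0⊕0⊕0⊕1⊕0⊕1⊕0 = 0
p4 (pos 4,5,6,7,12,13,14,15): XOR of data positions = 1⊕0⊕0⊕1⊕1⊕1⊕0 = 0
p8 (pos 8,9,10,11,12,13,14,15): XOR of data positions = 0⊕1⊕0⊕1⊕1⊕1⊕0 = 0
Codeword: 000010000101110

000010000101110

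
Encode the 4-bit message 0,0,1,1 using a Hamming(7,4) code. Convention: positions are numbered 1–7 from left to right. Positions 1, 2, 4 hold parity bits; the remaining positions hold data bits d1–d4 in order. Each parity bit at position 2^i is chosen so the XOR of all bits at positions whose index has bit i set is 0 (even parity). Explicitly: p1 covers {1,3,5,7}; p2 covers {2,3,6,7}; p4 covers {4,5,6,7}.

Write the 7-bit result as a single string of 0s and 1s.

Place data at non-parity positions: p1 p2 0 p4 0 1 1
p1 (pos 1,3,5,7): XOR of data positions = 0⊕0⊕1 = 1
p2 (pos 2,3,6,7): XOR of data positions = 0⊕1⊕1 = 0
p4 (pos 4,5,6,7): XOR of data positions = 0⊕1⊕1 = 0
Codeword: 1000011

1000011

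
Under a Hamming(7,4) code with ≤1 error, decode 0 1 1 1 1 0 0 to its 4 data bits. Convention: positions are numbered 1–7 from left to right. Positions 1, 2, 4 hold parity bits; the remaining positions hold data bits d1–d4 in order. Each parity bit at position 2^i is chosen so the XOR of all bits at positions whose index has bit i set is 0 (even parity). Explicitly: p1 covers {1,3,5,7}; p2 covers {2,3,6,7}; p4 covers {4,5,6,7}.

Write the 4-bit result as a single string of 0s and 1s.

s1 (pos 1,3,5,7): 0⊕1⊕1⊕0 = 0
s2 (pos 2,3,6,7): 1⊕1⊕0⊕0 = 0
s4 (pos 4,5,6,7): 1⊕1⊕0⊕0 = 0
Syndrome s4…s1 = 000 → no error.
Read data bits from positions 3,5,6,7: 1100

1100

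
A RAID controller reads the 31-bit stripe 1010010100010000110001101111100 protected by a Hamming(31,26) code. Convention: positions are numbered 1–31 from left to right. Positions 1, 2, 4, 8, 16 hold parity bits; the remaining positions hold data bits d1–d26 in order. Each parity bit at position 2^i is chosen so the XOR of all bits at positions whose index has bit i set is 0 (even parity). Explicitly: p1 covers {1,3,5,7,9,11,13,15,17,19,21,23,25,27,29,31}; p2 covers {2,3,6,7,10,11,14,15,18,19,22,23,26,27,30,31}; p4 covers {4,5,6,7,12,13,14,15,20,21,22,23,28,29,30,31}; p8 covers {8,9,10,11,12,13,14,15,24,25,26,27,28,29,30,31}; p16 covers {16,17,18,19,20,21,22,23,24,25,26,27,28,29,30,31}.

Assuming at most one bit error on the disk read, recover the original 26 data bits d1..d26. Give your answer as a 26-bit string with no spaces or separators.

10100001000110001101101100

s1 (pos 1,3,5,7,9,11,13,15,17,19,21,23,25,27,29,31): 1⊕1⊕0⊕0⊕0⊕0⊕0⊕0⊕1⊕0⊕0⊕1⊕1⊕1⊕1⊕0 = 1
s2 (pos 2,3,6,7,10,11,14,15,18,19,22,23,26,27,30,31): 0⊕1⊕1⊕0⊕0⊕0⊕0⊕0⊕1⊕0⊕1⊕1⊕1⊕1⊕0⊕0 = 1
s4 (pos 4,5,6,7,12,13,14,15,20,21,22,23,28,29,30,31): 0⊕0⊕1⊕0⊕1⊕0⊕0⊕0⊕0⊕0⊕1⊕1⊕1⊕1⊕0⊕0 = 0
s8 (pos 8,9,10,11,12,13,14,15,24,25,26,27,28,29,30,31): 1⊕0⊕0⊕0⊕1⊕0⊕0⊕0⊕0⊕1⊕1⊕1⊕1⊕1⊕0⊕0 = 1
s16 (pos 16,17,18,19,20,21,22,23,24,25,26,27,28,29,30,31): 0⊕1⊕1⊕0⊕0⊕0⊕1⊕1⊕0⊕1⊕1⊕1⊕1⊕1⊕0⊕0 = 1
Syndrome s16…s1 = 11011 → error at position 27.
Flip position 27: 1010010100010000110001101111100 → 1010010100010000110001101101100
Read data bits from positions 3,5,6,7,9,10,11,12,13,14,15,17,18,19,20,21,22,23,24,25,26,27,28,29,30,31: 10100001000110001101101100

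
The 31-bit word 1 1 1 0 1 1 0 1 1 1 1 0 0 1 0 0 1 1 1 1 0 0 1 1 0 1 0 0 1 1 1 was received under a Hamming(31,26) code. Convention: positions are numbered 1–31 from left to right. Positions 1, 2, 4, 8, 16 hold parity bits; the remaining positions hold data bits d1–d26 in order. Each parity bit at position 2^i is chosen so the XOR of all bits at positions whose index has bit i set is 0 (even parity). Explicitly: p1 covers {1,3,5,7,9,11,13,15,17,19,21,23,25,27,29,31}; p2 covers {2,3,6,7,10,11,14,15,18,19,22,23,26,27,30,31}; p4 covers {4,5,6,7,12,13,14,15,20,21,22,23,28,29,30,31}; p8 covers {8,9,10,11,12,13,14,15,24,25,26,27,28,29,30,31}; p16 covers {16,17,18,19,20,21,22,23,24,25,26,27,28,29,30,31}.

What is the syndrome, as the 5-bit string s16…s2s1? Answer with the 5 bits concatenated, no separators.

s1 (pos 1,3,5,7,9,11,13,15,17,19,21,23,25,27,29,31): 1⊕1⊕1⊕0⊕1⊕1⊕0⊕0⊕1⊕1⊕0⊕1⊕0⊕0⊕1⊕1 = 0
s2 (pos 2,3,6,7,10,11,14,15,18,19,22,23,26,27,30,31): 1⊕1⊕1⊕0⊕1⊕1⊕1⊕0⊕1⊕1⊕0⊕1⊕1⊕0⊕1⊕1 = 0
s4 (pos 4,5,6,7,12,13,14,15,20,21,22,23,28,29,30,31): 0⊕1⊕1⊕0⊕0⊕0⊕1⊕0⊕1⊕0⊕0⊕1⊕0⊕1⊕1⊕1 = 0
s8 (pos 8,9,10,11,12,13,14,15,24,25,26,27,28,29,30,31): 1⊕1⊕1⊕1⊕0⊕0⊕1⊕0⊕1⊕0⊕1⊕0⊕0⊕1⊕1⊕1 = 0
s16 (pos 16,17,18,19,20,21,22,23,24,25,26,27,28,29,30,31): 0⊕1⊕1⊕1⊕1⊕0⊕0⊕1⊕1⊕0⊕1⊕0⊕0⊕1⊕1⊕1 = 0
Syndrome s16…s1 = 00000 → no error.

00000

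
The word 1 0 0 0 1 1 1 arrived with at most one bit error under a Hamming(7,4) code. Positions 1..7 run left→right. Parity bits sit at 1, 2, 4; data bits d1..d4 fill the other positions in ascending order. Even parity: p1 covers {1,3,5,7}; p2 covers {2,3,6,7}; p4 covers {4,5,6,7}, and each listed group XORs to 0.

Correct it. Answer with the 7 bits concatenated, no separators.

1000011

s1 (pos 1,3,5,7): 1⊕0⊕1⊕1 = 1
s2 (pos 2,3,6,7): 0⊕0⊕1⊕1 = 0
s4 (pos 4,5,6,7): 0⊕1⊕1⊕1 = 1
Syndrome s4…s1 = 101 → error at position 5.
Flip position 5: 1000111 → 1000011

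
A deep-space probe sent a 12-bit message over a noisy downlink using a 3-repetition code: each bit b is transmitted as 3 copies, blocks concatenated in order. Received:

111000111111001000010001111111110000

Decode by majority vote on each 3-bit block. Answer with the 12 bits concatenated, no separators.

101100001110

Block 1 (111): 3 ones → 1
Block 2 (000): 0 ones → 0
Block 3 (111): 3 ones → 1
Block 4 (111): 3 ones → 1
Block 5 (001): 1 one → 0
Block 6 (000): 0 ones → 0
Block 7 (010): 1 one → 0
Block 8 (001): 1 one → 0
Block 9 (111): 3 ones → 1
Block 10 (111): 3 ones → 1
Block 11 (110): 2 ones → 1
Block 12 (000): 0 ones → 0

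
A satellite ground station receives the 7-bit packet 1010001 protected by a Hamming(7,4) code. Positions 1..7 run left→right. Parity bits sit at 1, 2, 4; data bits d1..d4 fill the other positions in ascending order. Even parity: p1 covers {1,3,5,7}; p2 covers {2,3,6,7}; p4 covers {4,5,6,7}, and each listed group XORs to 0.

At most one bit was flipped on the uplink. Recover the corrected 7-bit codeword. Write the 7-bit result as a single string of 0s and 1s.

s1 (pos 1,3,5,7): 1⊕1⊕0⊕1 = 1
s2 (pos 2,3,6,7): 0⊕1⊕0⊕1 = 0
s4 (pos 4,5,6,7): 0⊕0⊕0⊕1 = 1
Syndrome s4…s1 = 101 → error at position 5.
Flip position 5: 1010001 → 1010101

1010101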